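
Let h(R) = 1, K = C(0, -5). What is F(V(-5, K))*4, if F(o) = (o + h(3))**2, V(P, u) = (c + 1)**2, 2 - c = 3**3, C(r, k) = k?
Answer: 1331716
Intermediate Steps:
K = -5
c = -25 (c = 2 - 1*3**3 = 2 - 1*27 = 2 - 27 = -25)
V(P, u) = 576 (V(P, u) = (-25 + 1)**2 = (-24)**2 = 576)
F(o) = (1 + o)**2 (F(o) = (o + 1)**2 = (1 + o)**2)
F(V(-5, K))*4 = (1 + 576)**2*4 = 577**2*4 = 332929*4 = 1331716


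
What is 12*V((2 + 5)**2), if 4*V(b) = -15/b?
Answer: -45/49 ≈ -0.91837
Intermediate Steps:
V(b) = -15/(4*b) (V(b) = (-15/b)/4 = -15/(4*b))
12*V((2 + 5)**2) = 12*(-15/(4*(2 + 5)**2)) = 12*(-15/(4*(7**2))) = 12*(-15/4/49) = 12*(-15/4*1/49) = 12*(-15/196) = -45/49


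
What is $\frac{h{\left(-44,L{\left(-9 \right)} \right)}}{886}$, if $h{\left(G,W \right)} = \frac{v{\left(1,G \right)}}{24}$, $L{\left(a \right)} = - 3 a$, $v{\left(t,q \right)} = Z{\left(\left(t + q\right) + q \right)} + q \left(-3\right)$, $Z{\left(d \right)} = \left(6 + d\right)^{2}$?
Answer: $\frac{2231}{7088} \approx 0.31476$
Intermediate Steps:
$v{\left(t,q \right)} = \left(6 + t + 2 q\right)^{2} - 3 q$ ($v{\left(t,q \right)} = \left(6 + \left(\left(t + q\right) + q\right)\right)^{2} + q \left(-3\right) = \left(6 + \left(\left(q + t\right) + q\right)\right)^{2} - 3 q = \left(6 + \left(t + 2 q\right)\right)^{2} - 3 q = \left(6 + t + 2 q\right)^{2} - 3 q$)
$h{\left(G,W \right)} = - \frac{G}{8} + \frac{\left(7 + 2 G\right)^{2}}{24}$ ($h{\left(G,W \right)} = \frac{\left(6 + 1 + 2 G\right)^{2} - 3 G}{24} = \left(\left(7 + 2 G\right)^{2} - 3 G\right) \frac{1}{24} = - \frac{G}{8} + \frac{\left(7 + 2 G\right)^{2}}{24}$)
$\frac{h{\left(-44,L{\left(-9 \right)} \right)}}{886} = \frac{\left(- \frac{1}{8}\right) \left(-44\right) + \frac{\left(7 + 2 \left(-44\right)\right)^{2}}{24}}{886} = \left(\frac{11}{2} + \frac{\left(7 - 88\right)^{2}}{24}\right) \frac{1}{886} = \left(\frac{11}{2} + \frac{\left(-81\right)^{2}}{24}\right) \frac{1}{886} = \left(\frac{11}{2} + \frac{1}{24} \cdot 6561\right) \frac{1}{886} = \left(\frac{11}{2} + \frac{2187}{8}\right) \frac{1}{886} = \frac{2231}{8} \cdot \frac{1}{886} = \frac{2231}{7088}$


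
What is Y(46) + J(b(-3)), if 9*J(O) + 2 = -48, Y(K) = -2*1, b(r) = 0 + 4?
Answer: -68/9 ≈ -7.5556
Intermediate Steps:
b(r) = 4
Y(K) = -2
J(O) = -50/9 (J(O) = -2/9 + (1/9)*(-48) = -2/9 - 16/3 = -50/9)
Y(46) + J(b(-3)) = -2 - 50/9 = -68/9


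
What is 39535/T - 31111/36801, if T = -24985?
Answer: -446447174/183894597 ≈ -2.4277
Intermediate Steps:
39535/T - 31111/36801 = 39535/(-24985) - 31111/36801 = 39535*(-1/24985) - 31111*1/36801 = -7907/4997 - 31111/36801 = -446447174/183894597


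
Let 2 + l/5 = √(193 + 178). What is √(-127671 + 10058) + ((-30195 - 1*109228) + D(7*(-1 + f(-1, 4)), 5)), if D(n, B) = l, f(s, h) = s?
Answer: -139433 + 5*√371 + I*√117613 ≈ -1.3934e+5 + 342.95*I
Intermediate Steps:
l = -10 + 5*√371 (l = -10 + 5*√(193 + 178) = -10 + 5*√371 ≈ 86.307)
D(n, B) = -10 + 5*√371
√(-127671 + 10058) + ((-30195 - 1*109228) + D(7*(-1 + f(-1, 4)), 5)) = √(-127671 + 10058) + ((-30195 - 1*109228) + (-10 + 5*√371)) = √(-117613) + ((-30195 - 109228) + (-10 + 5*√371)) = I*√117613 + (-139423 + (-10 + 5*√371)) = I*√117613 + (-139433 + 5*√371) = -139433 + 5*√371 + I*√117613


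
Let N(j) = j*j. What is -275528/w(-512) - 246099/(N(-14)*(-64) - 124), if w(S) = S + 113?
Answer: 3588582205/5054532 ≈ 709.97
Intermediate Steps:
w(S) = 113 + S
N(j) = j²
-275528/w(-512) - 246099/(N(-14)*(-64) - 124) = -275528/(113 - 512) - 246099/((-14)²*(-64) - 124) = -275528/(-399) - 246099/(196*(-64) - 124) = -275528*(-1/399) - 246099/(-12544 - 124) = 275528/399 - 246099/(-12668) = 275528/399 - 246099*(-1/12668) = 275528/399 + 246099/12668 = 3588582205/5054532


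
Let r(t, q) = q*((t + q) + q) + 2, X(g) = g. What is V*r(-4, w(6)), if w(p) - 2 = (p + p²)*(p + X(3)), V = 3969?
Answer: 1140222258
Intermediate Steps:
w(p) = 2 + (3 + p)*(p + p²) (w(p) = 2 + (p + p²)*(p + 3) = 2 + (p + p²)*(3 + p) = 2 + (3 + p)*(p + p²))
r(t, q) = 2 + q*(t + 2*q) (r(t, q) = q*((q + t) + q) + 2 = q*(t + 2*q) + 2 = 2 + q*(t + 2*q))
V*r(-4, w(6)) = 3969*(2 + 2*(2 + 6³ + 3*6 + 4*6²)² + (2 + 6³ + 3*6 + 4*6²)*(-4)) = 3969*(2 + 2*(2 + 216 + 18 + 4*36)² + (2 + 216 + 18 + 4*36)*(-4)) = 3969*(2 + 2*(2 + 216 + 18 + 144)² + (2 + 216 + 18 + 144)*(-4)) = 3969*(2 + 2*380² + 380*(-4)) = 3969*(2 + 2*144400 - 1520) = 3969*(2 + 288800 - 1520) = 3969*287282 = 1140222258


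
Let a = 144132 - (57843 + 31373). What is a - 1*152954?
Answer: -98038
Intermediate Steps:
a = 54916 (a = 144132 - 1*89216 = 144132 - 89216 = 54916)
a - 1*152954 = 54916 - 1*152954 = 54916 - 152954 = -98038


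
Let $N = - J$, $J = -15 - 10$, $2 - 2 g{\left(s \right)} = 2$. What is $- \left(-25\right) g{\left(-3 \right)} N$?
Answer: $0$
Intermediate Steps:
$g{\left(s \right)} = 0$ ($g{\left(s \right)} = 1 - 1 = 0$)
$J = -25$ ($J = -15 - 10 = -25$)
$N = 25$ ($N = \left(-1\right) \left(-25\right) = 25$)
$- \left(-25\right) g{\left(-3 \right)} N = - \left(-25\right) 0 \cdot 25 = \left(-1\right) 0 \cdot 25 = 0 \cdot 25 = 0$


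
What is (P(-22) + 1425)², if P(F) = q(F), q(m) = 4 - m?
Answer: 2105401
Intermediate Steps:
P(F) = 4 - F
(P(-22) + 1425)² = ((4 - 1*(-22)) + 1425)² = ((4 + 22) + 1425)² = (26 + 1425)² = 1451² = 2105401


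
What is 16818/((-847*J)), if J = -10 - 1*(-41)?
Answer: -16818/26257 ≈ -0.64052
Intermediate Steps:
J = 31 (J = -10 + 41 = 31)
16818/((-847*J)) = 16818/((-847*31)) = 16818/(-26257) = 16818*(-1/26257) = -16818/26257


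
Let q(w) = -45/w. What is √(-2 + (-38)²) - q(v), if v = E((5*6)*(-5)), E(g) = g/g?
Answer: 45 + √1442 ≈ 82.974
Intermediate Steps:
E(g) = 1
v = 1
√(-2 + (-38)²) - q(v) = √(-2 + (-38)²) - (-45)/1 = √(-2 + 1444) - (-45) = √1442 - 1*(-45) = √1442 + 45 = 45 + √1442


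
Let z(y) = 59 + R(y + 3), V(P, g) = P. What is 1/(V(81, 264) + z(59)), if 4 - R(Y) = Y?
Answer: 1/82 ≈ 0.012195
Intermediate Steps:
R(Y) = 4 - Y
z(y) = 60 - y (z(y) = 59 + (4 - (y + 3)) = 59 + (4 - (3 + y)) = 59 + (4 + (-3 - y)) = 59 + (1 - y) = 60 - y)
1/(V(81, 264) + z(59)) = 1/(81 + (60 - 1*59)) = 1/(81 + (60 - 59)) = 1/(81 + 1) = 1/82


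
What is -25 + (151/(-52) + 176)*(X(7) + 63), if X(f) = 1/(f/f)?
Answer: 143691/13 ≈ 11053.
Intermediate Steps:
X(f) = 1 (X(f) = 1/1 = 1)
-25 + (151/(-52) + 176)*(X(7) + 63) = -25 + (151/(-52) + 176)*(1 + 63) = -25 + (151*(-1/52) + 176)*64 = -25 + (-151/52 + 176)*64 = -25 + (9001/52)*64 = -25 + 144016/13 = 143691/13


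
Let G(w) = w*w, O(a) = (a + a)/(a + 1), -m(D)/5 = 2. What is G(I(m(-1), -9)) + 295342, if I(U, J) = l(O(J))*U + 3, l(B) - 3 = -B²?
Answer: 18937609/64 ≈ 2.9590e+5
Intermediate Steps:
m(D) = -10 (m(D) = -5*2 = -10)
O(a) = 2*a/(1 + a) (O(a) = (2*a)/(1 + a) = 2*a/(1 + a))
l(B) = 3 - B²
I(U, J) = 3 + U*(3 - 4*J²/(1 + J)²) (I(U, J) = (3 - (2*J/(1 + J))²)*U + 3 = (3 - 4*J²/(1 + J)²)*U + 3 = U*(3 - 4*J²/(1 + J)²) + 3 = 3 + U*(3 - 4*J²/(1 + J)²))
G(w) = w²
G(I(m(-1), -9)) + 295342 = (3 + 3*(-10) - 4*(-10)*(-9)²/(1 - 9)²)² + 295342 = (3 - 30 - 4*(-10)*81/(-8)²)² + 295342 = (3 - 30 - 4*(-10)*81*1/64)² + 295342 = (3 - 30 + 405/8)² + 295342 = (189/8)² + 295342 = 35721/64 + 295342 = 18937609/64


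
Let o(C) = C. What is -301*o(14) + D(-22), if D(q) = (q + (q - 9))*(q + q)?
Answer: -1882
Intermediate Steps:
D(q) = 2*q*(-9 + 2*q) (D(q) = (q + (-9 + q))*(2*q) = (-9 + 2*q)*(2*q) = 2*q*(-9 + 2*q))
-301*o(14) + D(-22) = -301*14 + 2*(-22)*(-9 + 2*(-22)) = -4214 + 2*(-22)*(-9 - 44) = -4214 + 2*(-22)*(-53) = -4214 + 2332 = -1882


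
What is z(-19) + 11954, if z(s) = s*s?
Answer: 12315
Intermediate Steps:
z(s) = s**2
z(-19) + 11954 = (-19)**2 + 11954 = 361 + 11954 = 12315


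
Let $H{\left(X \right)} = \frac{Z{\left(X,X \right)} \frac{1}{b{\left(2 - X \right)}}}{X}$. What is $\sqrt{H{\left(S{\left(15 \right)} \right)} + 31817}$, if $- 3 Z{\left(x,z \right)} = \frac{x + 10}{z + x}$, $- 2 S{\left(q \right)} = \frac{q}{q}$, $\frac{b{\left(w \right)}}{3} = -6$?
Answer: $\frac{\sqrt{10308822}}{18} \approx 178.37$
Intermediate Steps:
$b{\left(w \right)} = -18$ ($b{\left(w \right)} = 3 \left(-6\right) = -18$)
$S{\left(q \right)} = - \frac{1}{2}$ ($S{\left(q \right)} = - \frac{q \frac{1}{q}}{2} = \left(- \frac{1}{2}\right) 1 = - \frac{1}{2}$)
$Z{\left(x,z \right)} = - \frac{10 + x}{3 \left(x + z\right)}$ ($Z{\left(x,z \right)} = - \frac{\left(x + 10\right) \frac{1}{z + x}}{3} = - \frac{\left(10 + x\right) \frac{1}{x + z}}{3} = - \frac{\frac{1}{x + z} \left(10 + x\right)}{3} = - \frac{10 + x}{3 \left(x + z\right)}$)
$H{\left(X \right)} = - \frac{-10 - X}{108 X^{2}}$ ($H{\left(X \right)} = \frac{\frac{-10 - X}{3 \left(X + X\right)} \frac{1}{-18}}{X} = \frac{\frac{-10 - X}{3 \cdot 2 X} \left(- \frac{1}{18}\right)}{X} = \frac{\frac{\frac{1}{2 X} \left(-10 - X\right)}{3} \left(- \frac{1}{18}\right)}{X} = \frac{\frac{-10 - X}{6 X} \left(- \frac{1}{18}\right)}{X} = \frac{\left(- \frac{1}{108}\right) \frac{1}{X} \left(-10 - X\right)}{X} = - \frac{-10 - X}{108 X^{2}}$)
$\sqrt{H{\left(S{\left(15 \right)} \right)} + 31817} = \sqrt{\frac{10 - \frac{1}{2}}{108 \cdot \frac{1}{4}} + 31817} = \sqrt{\frac{1}{108} \cdot 4 \cdot \frac{19}{2} + 31817} = \sqrt{\frac{19}{54} + 31817} = \sqrt{\frac{1718137}{54}} = \frac{\sqrt{10308822}}{18}$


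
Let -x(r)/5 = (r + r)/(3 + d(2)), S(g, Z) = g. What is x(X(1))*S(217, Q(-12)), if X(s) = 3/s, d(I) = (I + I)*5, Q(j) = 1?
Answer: -6510/23 ≈ -283.04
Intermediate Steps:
d(I) = 10*I (d(I) = (2*I)*5 = 10*I)
x(r) = -10*r/23 (x(r) = -5*(r + r)/(3 + 10*2) = -5*2*r/(3 + 20) = -5*2*r/23 = -10*r/23)
x(X(1))*S(217, Q(-12)) = -30/(23*1)*217 = -30/23*217 = -6510/23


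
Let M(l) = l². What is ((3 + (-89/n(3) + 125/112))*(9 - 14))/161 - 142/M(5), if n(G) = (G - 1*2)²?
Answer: -1372169/450800 ≈ -3.0439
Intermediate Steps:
n(G) = (-2 + G)² (n(G) = (G - 2)² = (-2 + G)²)
((3 + (-89/n(3) + 125/112))*(9 - 14))/161 - 142/M(5) = ((3 + (-89/(-2 + 3)² + 125/112))*(9 - 14))/161 - 142/(5²) = ((3 + (-89/(1²) + 125*(1/112)))*(-5))*(1/161) - 142/25 = ((3 + (-89/1 + 125/112))*(-5))*(1/161) - 142*1/25 = ((3 + (-89*1 + 125/112))*(-5))*(1/161) - 142/25 = ((3 + (-89 + 125/112))*(-5))*(1/161) - 142/25 = ((3 - 9843/112)*(-5))*(1/161) - 142/25 = -9507/112*(-5)*(1/161) - 142/25 = (47535/112)*(1/161) - 142/25 = 47535/18032 - 142/25 = -1372169/450800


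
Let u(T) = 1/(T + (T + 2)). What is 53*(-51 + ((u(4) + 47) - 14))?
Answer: -9487/10 ≈ -948.70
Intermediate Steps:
u(T) = 1/(2 + 2*T) (u(T) = 1/(T + (2 + T)) = 1/(2 + 2*T))
53*(-51 + ((u(4) + 47) - 14)) = 53*(-51 + ((1/(2*(1 + 4)) + 47) - 14)) = 53*(-51 + (((1/2)/5 + 47) - 14)) = 53*(-51 + (((1/2)*(1/5) + 47) - 14)) = 53*(-51 + ((1/10 + 47) - 14)) = 53*(-51 + (471/10 - 14)) = 53*(-51 + 331/10) = 53*(-179/10) = -9487/10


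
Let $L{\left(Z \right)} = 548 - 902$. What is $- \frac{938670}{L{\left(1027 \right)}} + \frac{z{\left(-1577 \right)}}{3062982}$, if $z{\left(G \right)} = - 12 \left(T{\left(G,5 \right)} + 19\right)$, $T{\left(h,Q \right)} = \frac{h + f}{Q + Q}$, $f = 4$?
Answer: $\frac{399323597422}{150596615} \approx 2651.6$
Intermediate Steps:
$L{\left(Z \right)} = -354$ ($L{\left(Z \right)} = 548 - 902 = -354$)
$T{\left(h,Q \right)} = \frac{4 + h}{2 Q}$ ($T{\left(h,Q \right)} = \frac{h + 4}{Q + Q} = \frac{4 + h}{2 Q}$)
$z{\left(G \right)} = - \frac{1164}{5} - \frac{6 G}{5}$ ($z{\left(G \right)} = - 12 \left(\frac{4 + G}{2 \cdot 5} + 19\right) = - 12 \left(\frac{1}{2} \cdot \frac{1}{5} \left(4 + G\right) + 19\right) = - 12 \left(\left(\frac{2}{5} + \frac{G}{10}\right) + 19\right) = - 12 \left(\frac{97}{5} + \frac{G}{10}\right) = - \frac{1164}{5} - \frac{6 G}{5}$)
$- \frac{938670}{L{\left(1027 \right)}} + \frac{z{\left(-1577 \right)}}{3062982} = - \frac{938670}{-354} + \frac{- \frac{1164}{5} - - \frac{9462}{5}}{3062982} = \left(-938670\right) \left(- \frac{1}{354}\right) + \left(- \frac{1164}{5} + \frac{9462}{5}\right) \frac{1}{3062982} = \frac{156445}{59} + \frac{8298}{5} \cdot \frac{1}{3062982} = \frac{156445}{59} + \frac{1383}{2552485} = \frac{399323597422}{150596615}$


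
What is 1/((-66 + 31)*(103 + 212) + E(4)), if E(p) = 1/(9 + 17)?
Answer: -26/286649 ≈ -9.0703e-5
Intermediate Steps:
E(p) = 1/26
1/((-66 + 31)*(103 + 212) + E(4)) = 1/((-66 + 31)*(103 + 212) + 1/26) = 1/(-35*315 + 1/26) = 1/(-11025 + 1/26) = 1/(-286649/26) = -26/286649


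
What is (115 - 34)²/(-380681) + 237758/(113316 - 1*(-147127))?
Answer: 88801186675/99145701683 ≈ 0.89566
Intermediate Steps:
(115 - 34)²/(-380681) + 237758/(113316 - 1*(-147127)) = 81²*(-1/380681) + 237758/(113316 + 147127) = 6561*(-1/380681) + 237758/260443 = -6561/380681 + 237758*(1/260443) = -6561/380681 + 237758/260443 = 88801186675/99145701683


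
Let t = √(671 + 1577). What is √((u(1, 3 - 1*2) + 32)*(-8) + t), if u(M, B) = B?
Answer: √(-264 + 2*√562) ≈ 14.717*I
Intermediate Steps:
t = 2*√562 (t = √2248 = 2*√562 ≈ 47.413)
√((u(1, 3 - 1*2) + 32)*(-8) + t) = √(((3 - 1*2) + 32)*(-8) + 2*√562) = √(((3 - 2) + 32)*(-8) + 2*√562) = √((1 + 32)*(-8) + 2*√562) = √(33*(-8) + 2*√562) = √(-264 + 2*√562)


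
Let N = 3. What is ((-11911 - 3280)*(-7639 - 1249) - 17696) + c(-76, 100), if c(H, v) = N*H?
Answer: 134999684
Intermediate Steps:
c(H, v) = 3*H
((-11911 - 3280)*(-7639 - 1249) - 17696) + c(-76, 100) = ((-11911 - 3280)*(-7639 - 1249) - 17696) + 3*(-76) = (-15191*(-8888) - 17696) - 228 = (135017608 - 17696) - 228 = 134999912 - 228 = 134999684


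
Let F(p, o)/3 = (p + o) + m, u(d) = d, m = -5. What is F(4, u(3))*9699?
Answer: 58194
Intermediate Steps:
F(p, o) = -15 + 3*o + 3*p (F(p, o) = 3*((p + o) - 5) = 3*((o + p) - 5) = 3*(-5 + o + p) = -15 + 3*o + 3*p)
F(4, u(3))*9699 = (-15 + 3*3 + 3*4)*9699 = (-15 + 9 + 12)*9699 = 6*9699 = 58194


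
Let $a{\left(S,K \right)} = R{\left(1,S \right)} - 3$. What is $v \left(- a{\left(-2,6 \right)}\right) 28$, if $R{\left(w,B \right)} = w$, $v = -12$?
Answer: $-672$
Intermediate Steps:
$a{\left(S,K \right)} = -2$ ($a{\left(S,K \right)} = 1 - 3 = -2$)
$v \left(- a{\left(-2,6 \right)}\right) 28 = - 12 \left(\left(-1\right) \left(-2\right)\right) 28 = \left(-12\right) 2 \cdot 28 = \left(-24\right) 28 = -672$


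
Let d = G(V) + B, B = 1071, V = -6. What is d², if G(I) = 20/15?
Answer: 10349089/9 ≈ 1.1499e+6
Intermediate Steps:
G(I) = 4/3 (G(I) = 20*(1/15) = 4/3)
d = 3217/3 (d = 4/3 + 1071 = 3217/3 ≈ 1072.3)
d² = (3217/3)² = 10349089/9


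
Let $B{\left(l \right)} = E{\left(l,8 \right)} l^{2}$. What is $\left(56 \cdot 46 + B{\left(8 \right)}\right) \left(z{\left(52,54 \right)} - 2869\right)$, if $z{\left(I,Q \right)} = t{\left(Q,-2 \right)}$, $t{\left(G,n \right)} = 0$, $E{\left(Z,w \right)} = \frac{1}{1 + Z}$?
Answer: $- \frac{66698512}{9} \approx -7.4109 \cdot 10^{6}$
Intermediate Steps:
$z{\left(I,Q \right)} = 0$
$B{\left(l \right)} = \frac{l^{2}}{1 + l}$
$\left(56 \cdot 46 + B{\left(8 \right)}\right) \left(z{\left(52,54 \right)} - 2869\right) = \left(56 \cdot 46 + \frac{8^{2}}{1 + 8}\right) \left(0 - 2869\right) = \left(2576 + \frac{64}{9}\right) \left(-2869\right) = \frac{23248}{9} \left(-2869\right) = - \frac{66698512}{9}$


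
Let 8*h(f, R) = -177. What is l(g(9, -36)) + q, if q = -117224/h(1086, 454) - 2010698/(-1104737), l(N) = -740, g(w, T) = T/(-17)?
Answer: 891670961990/195538449 ≈ 4560.1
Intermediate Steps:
g(w, T) = -T/17 (g(w, T) = T*(-1/17) = -T/17)
h(f, R) = -177/8 (h(f, R) = (⅛)*(-177) = -177/8)
q = 1036369414250/195538449 (q = -117224/(-177/8) - 2010698/(-1104737) = -117224*(-8/177) - 2010698*(-1/1104737) = 937792/177 + 2010698/1104737 = 1036369414250/195538449 ≈ 5300.1)
l(g(9, -36)) + q = -740 + 1036369414250/195538449 = 891670961990/195538449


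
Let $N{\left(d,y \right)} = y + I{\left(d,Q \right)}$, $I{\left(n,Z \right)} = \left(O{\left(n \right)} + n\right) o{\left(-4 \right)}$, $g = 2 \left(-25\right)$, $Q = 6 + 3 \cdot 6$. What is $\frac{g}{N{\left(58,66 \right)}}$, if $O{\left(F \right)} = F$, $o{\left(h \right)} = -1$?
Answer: $1$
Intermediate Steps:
$Q = 24$ ($Q = 6 + 18 = 24$)
$g = -50$
$I{\left(n,Z \right)} = - 2 n$ ($I{\left(n,Z \right)} = \left(n + n\right) \left(-1\right) = 2 n \left(-1\right) = - 2 n$)
$N{\left(d,y \right)} = y - 2 d$
$\frac{g}{N{\left(58,66 \right)}} = - \frac{50}{66 - 116} = - \frac{50}{-50} = \left(-50\right) \left(- \frac{1}{50}\right) = 1$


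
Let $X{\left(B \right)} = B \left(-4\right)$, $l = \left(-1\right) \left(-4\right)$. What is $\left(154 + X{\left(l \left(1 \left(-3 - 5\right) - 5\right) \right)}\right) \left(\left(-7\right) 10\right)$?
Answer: $-25340$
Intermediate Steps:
$l = 4$
$X{\left(B \right)} = - 4 B$
$\left(154 + X{\left(l \left(1 \left(-3 - 5\right) - 5\right) \right)}\right) \left(\left(-7\right) 10\right) = \left(154 - 4 \cdot 4 \left(1 \left(-3 - 5\right) - 5\right)\right) \left(\left(-7\right) 10\right) = \left(154 - 4 \cdot 4 \left(1 \left(-8\right) - 5\right)\right) \left(-70\right) = \left(154 - 4 \cdot 4 \left(-8 - 5\right)\right) \left(-70\right) = \left(154 - 4 \cdot 4 \left(-13\right)\right) \left(-70\right) = \left(154 - -208\right) \left(-70\right) = \left(154 + 208\right) \left(-70\right) = 362 \left(-70\right) = -25340$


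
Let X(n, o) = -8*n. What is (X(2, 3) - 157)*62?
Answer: -10726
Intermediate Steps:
(X(2, 3) - 157)*62 = (-8*2 - 157)*62 = (-16 - 157)*62 = -173*62 = -10726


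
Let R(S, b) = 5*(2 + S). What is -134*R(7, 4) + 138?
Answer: -5892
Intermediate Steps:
R(S, b) = 10 + 5*S
-134*R(7, 4) + 138 = -134*(10 + 5*7) + 138 = -134*(10 + 35) + 138 = -134*45 + 138 = -6030 + 138 = -5892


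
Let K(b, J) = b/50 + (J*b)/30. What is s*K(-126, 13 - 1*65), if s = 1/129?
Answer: 1799/1075 ≈ 1.6735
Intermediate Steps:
K(b, J) = b/50 + J*b/30 (K(b, J) = b*(1/50) + (J*b)*(1/30) = b/50 + J*b/30)
s = 1/129 ≈ 0.0077519
s*K(-126, 13 - 1*65) = ((1/150)*(-126)*(3 + 5*(13 - 1*65)))/129 = ((1/150)*(-126)*(3 + 5*(13 - 65)))/129 = ((1/150)*(-126)*(3 + 5*(-52)))/129 = ((1/150)*(-126)*(3 - 260))/129 = ((1/150)*(-126)*(-257))/129 = (1/129)*(5397/25) = 1799/1075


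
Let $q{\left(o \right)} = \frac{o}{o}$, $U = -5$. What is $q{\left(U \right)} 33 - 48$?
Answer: $-15$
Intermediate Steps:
$q{\left(o \right)} = 1$
$q{\left(U \right)} 33 - 48 = 1 \cdot 33 - 48 = 33 - 48 = -15$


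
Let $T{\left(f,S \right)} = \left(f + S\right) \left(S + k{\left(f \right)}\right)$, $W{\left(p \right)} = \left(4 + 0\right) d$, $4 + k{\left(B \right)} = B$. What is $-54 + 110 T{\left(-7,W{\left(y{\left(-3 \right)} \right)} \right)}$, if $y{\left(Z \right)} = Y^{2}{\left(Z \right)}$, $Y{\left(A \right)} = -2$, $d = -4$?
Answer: $68256$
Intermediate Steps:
$k{\left(B \right)} = -4 + B$
$y{\left(Z \right)} = 4$ ($y{\left(Z \right)} = \left(-2\right)^{2} = 4$)
$W{\left(p \right)} = -16$ ($W{\left(p \right)} = \left(4 + 0\right) \left(-4\right) = 4 \left(-4\right) = -16$)
$T{\left(f,S \right)} = \left(S + f\right) \left(-4 + S + f\right)$ ($T{\left(f,S \right)} = \left(f + S\right) \left(S + \left(-4 + f\right)\right) = \left(S + f\right) \left(-4 + S + f\right)$)
$-54 + 110 T{\left(-7,W{\left(y{\left(-3 \right)} \right)} \right)} = -54 + 110 \left(\left(-16\right)^{2} - -112 - 16 \left(-4 - 7\right) - 7 \left(-4 - 7\right)\right) = -54 + 110 \left(256 + 112 - -176 - -77\right) = -54 + 110 \left(256 + 112 + 176 + 77\right) = -54 + 110 \cdot 621 = -54 + 68310 = 68256$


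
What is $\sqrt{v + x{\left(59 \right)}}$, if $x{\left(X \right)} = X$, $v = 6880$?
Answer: $3 \sqrt{771} \approx 83.301$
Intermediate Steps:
$\sqrt{v + x{\left(59 \right)}} = \sqrt{6880 + 59} = \sqrt{6939} = 3 \sqrt{771}$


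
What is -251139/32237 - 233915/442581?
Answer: -118690067614/14267483697 ≈ -8.3189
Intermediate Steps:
-251139/32237 - 233915/442581 = -118690067614/14267483697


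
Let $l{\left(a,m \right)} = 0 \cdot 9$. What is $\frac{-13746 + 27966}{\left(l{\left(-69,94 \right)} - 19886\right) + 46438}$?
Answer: $\frac{3555}{6638} \approx 0.53555$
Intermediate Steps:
$l{\left(a,m \right)} = 0$
$\frac{-13746 + 27966}{\left(l{\left(-69,94 \right)} - 19886\right) + 46438} = \frac{-13746 + 27966}{\left(0 - 19886\right) + 46438} = \frac{14220}{-19886 + 46438} = \frac{14220}{26552} = 14220 \cdot \frac{1}{26552} = \frac{3555}{6638}$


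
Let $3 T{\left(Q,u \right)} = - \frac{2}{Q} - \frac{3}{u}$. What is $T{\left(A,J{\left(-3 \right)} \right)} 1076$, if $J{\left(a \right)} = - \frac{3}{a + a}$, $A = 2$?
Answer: $- \frac{7532}{3} \approx -2510.7$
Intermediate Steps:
$J{\left(a \right)} = - \frac{3}{2 a}$
$T{\left(Q,u \right)} = - \frac{1}{u} - \frac{2}{3 Q}$ ($T{\left(Q,u \right)} = \frac{- \frac{2}{Q} - \frac{3}{u}}{3} = \frac{- \frac{3}{u} - \frac{2}{Q}}{3} = - \frac{1}{u} - \frac{2}{3 Q}$)
$T{\left(A,J{\left(-3 \right)} \right)} 1076 = \left(- \frac{1}{\left(- \frac{3}{2}\right) \frac{1}{-3}} - \frac{2}{3 \cdot 2}\right) 1076 = \left(- \frac{1}{\left(- \frac{3}{2}\right) \left(- \frac{1}{3}\right)} - \frac{1}{3}\right) 1076 = \left(- \frac{1}{\frac{1}{2}} - \frac{1}{3}\right) 1076 = \left(\left(-1\right) 2 - \frac{1}{3}\right) 1076 = \left(-2 - \frac{1}{3}\right) 1076 = \left(- \frac{7}{3}\right) 1076 = - \frac{7532}{3}$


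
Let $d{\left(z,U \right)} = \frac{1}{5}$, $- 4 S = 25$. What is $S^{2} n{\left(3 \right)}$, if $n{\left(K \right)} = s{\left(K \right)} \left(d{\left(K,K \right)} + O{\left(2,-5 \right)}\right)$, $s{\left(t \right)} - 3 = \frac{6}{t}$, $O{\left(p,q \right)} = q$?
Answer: $- \frac{1875}{2} \approx -937.5$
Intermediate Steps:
$S = - \frac{25}{4}$ ($S = \left(- \frac{1}{4}\right) 25 = - \frac{25}{4} \approx -6.25$)
$d{\left(z,U \right)} = \frac{1}{5}$
$s{\left(t \right)} = 3 + \frac{6}{t}$
$n{\left(K \right)} = - \frac{72}{5} - \frac{144}{5 K}$ ($n{\left(K \right)} = \left(3 + \frac{6}{K}\right) \left(\frac{1}{5} - 5\right) = \left(3 + \frac{6}{K}\right) \left(- \frac{24}{5}\right) = - \frac{72}{5} - \frac{144}{5 K}$)
$S^{2} n{\left(3 \right)} = \left(- \frac{25}{4}\right)^{2} \frac{72 \left(-2 - 3\right)}{5 \cdot 3} = \frac{625 \cdot \frac{72}{5} \cdot \frac{1}{3} \left(-2 - 3\right)}{16} = \frac{625 \cdot \frac{72}{5} \cdot \frac{1}{3} \left(-5\right)}{16} = \frac{625}{16} \left(-24\right) = - \frac{1875}{2}$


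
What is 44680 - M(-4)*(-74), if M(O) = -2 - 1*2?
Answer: 44384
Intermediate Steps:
M(O) = -4 (M(O) = -2 - 2 = -4)
44680 - M(-4)*(-74) = 44680 - (-4)*(-74) = 44680 - 1*296 = 44680 - 296 = 44384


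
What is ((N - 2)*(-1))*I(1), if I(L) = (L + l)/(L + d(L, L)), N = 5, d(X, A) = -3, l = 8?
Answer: 27/2 ≈ 13.500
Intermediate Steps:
I(L) = (8 + L)/(-3 + L) (I(L) = (L + 8)/(L - 3) = (8 + L)/(-3 + L))
((N - 2)*(-1))*I(1) = ((5 - 2)*(-1))*((8 + 1)/(-3 + 1)) = (3*(-1))*(9/(-2)) = -(-3)*9/2 = -3*(-9/2) = 27/2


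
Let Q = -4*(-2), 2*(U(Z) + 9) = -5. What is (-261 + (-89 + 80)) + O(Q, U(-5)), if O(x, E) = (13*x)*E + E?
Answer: -2955/2 ≈ -1477.5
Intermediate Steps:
U(Z) = -23/2 (U(Z) = -9 + (1/2)*(-5) = -9 - 5/2 = -23/2)
Q = 8
O(x, E) = E + 13*E*x (O(x, E) = 13*E*x + E = E + 13*E*x)
(-261 + (-89 + 80)) + O(Q, U(-5)) = (-261 + (-89 + 80)) - 23*(1 + 13*8)/2 = (-261 - 9) - 23*(1 + 104)/2 = -270 - 23/2*105 = -270 - 2415/2 = -2955/2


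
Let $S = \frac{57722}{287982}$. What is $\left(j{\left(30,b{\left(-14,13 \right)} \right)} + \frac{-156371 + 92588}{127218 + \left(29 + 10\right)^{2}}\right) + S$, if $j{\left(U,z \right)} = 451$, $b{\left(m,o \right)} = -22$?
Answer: $\frac{2784944807575}{6179085783} \approx 450.71$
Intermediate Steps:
$S = \frac{28861}{143991}$ ($S = 57722 \cdot \frac{1}{287982} = \frac{28861}{143991} \approx 0.20044$)
$\left(j{\left(30,b{\left(-14,13 \right)} \right)} + \frac{-156371 + 92588}{127218 + \left(29 + 10\right)^{2}}\right) + S = \left(451 + \frac{-156371 + 92588}{127218 + \left(29 + 10\right)^{2}}\right) + \frac{28861}{143991} = \left(451 - \frac{63783}{127218 + 39^{2}}\right) + \frac{28861}{143991} = \left(451 - \frac{63783}{127218 + 1521}\right) + \frac{28861}{143991} = \left(451 - \frac{63783}{128739}\right) + \frac{28861}{143991} = \left(451 - \frac{21261}{42913}\right) + \frac{28861}{143991} = \frac{19332502}{42913} + \frac{28861}{143991} = \frac{2784944807575}{6179085783}$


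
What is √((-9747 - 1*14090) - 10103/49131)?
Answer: 5*I*√255731385970/16377 ≈ 154.39*I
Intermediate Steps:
√((-9747 - 1*14090) - 10103/49131) = √((-9747 - 14090) - 10103*1/49131) = √(-23837 - 10103/49131) = √(-1171145750/49131) = 5*I*√255731385970/16377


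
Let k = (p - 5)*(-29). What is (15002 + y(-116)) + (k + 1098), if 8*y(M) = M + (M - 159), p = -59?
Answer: 143257/8 ≈ 17907.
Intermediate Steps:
y(M) = -159/8 + M/4 (y(M) = (M + (M - 159))/8 = (M + (-159 + M))/8 = (-159 + 2*M)/8 = -159/8 + M/4)
k = 1856 (k = (-59 - 5)*(-29) = -64*(-29) = 1856)
(15002 + y(-116)) + (k + 1098) = (15002 + (-159/8 + (¼)*(-116))) + (1856 + 1098) = (15002 + (-159/8 - 29)) + 2954 = (15002 - 391/8) + 2954 = 119625/8 + 2954 = 143257/8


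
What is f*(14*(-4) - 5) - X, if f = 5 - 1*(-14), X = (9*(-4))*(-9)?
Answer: -1483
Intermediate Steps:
X = 324 (X = -36*(-9) = 324)
f = 19 (f = 5 + 14 = 19)
f*(14*(-4) - 5) - X = 19*(14*(-4) - 5) - 1*324 = 19*(-56 - 5) - 324 = 19*(-61) - 324 = -1159 - 324 = -1483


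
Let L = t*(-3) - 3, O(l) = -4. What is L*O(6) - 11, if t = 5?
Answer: 61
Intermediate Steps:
L = -18 (L = 5*(-3) - 3 = -15 - 3 = -18)
L*O(6) - 11 = -18*(-4) - 11 = 72 - 11 = 61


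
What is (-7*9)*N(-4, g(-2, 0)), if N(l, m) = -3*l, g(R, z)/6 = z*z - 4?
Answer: -756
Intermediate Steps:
g(R, z) = -24 + 6*z² (g(R, z) = 6*(z*z - 4) = 6*(z² - 4) = 6*(-4 + z²) = -24 + 6*z²)
(-7*9)*N(-4, g(-2, 0)) = (-7*9)*(-3*(-4)) = -63*12 = -756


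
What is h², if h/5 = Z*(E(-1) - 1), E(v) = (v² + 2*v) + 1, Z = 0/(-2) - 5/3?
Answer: 625/9 ≈ 69.444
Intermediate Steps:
Z = -5/3 (Z = 0*(-½) - 5*⅓ = 0 - 5/3 = -5/3 ≈ -1.6667)
E(v) = 1 + v² + 2*v
h = 25/3 (h = 5*(-5*((1 + (-1)² + 2*(-1)) - 1)/3) = 5*(-5*((1 + 1 - 2) - 1)/3) = 5*(-5*(0 - 1)/3) = 5*(-5/3*(-1)) = 5*(5/3) = 25/3 ≈ 8.3333)
h² = (25/3)² = 625/9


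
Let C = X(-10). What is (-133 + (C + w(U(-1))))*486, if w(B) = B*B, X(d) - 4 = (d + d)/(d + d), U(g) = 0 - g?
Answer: -61722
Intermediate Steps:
U(g) = -g
X(d) = 5 (X(d) = 4 + (d + d)/(d + d) = 4 + (2*d)/((2*d)) = 4 + (2*d)*(1/(2*d)) = 4 + 1 = 5)
w(B) = B**2
C = 5
(-133 + (C + w(U(-1))))*486 = (-133 + (5 + (-1*(-1))**2))*486 = (-133 + (5 + 1**2))*486 = (-133 + (5 + 1))*486 = (-133 + 6)*486 = -127*486 = -61722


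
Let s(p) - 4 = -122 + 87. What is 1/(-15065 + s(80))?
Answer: -1/15096 ≈ -6.6243e-5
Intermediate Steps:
s(p) = -31 (s(p) = 4 + (-122 + 87) = 4 - 35 = -31)
1/(-15065 + s(80)) = 1/(-15065 - 31) = 1/(-15096) = -1/15096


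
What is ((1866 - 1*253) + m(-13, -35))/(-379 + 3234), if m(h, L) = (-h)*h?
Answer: 1444/2855 ≈ 0.50578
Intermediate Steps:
m(h, L) = -h²
((1866 - 1*253) + m(-13, -35))/(-379 + 3234) = ((1866 - 1*253) - 1*(-13)²)/(-379 + 3234) = ((1866 - 253) - 1*169)/2855 = (1613 - 169)*(1/2855) = 1444*(1/2855) = 1444/2855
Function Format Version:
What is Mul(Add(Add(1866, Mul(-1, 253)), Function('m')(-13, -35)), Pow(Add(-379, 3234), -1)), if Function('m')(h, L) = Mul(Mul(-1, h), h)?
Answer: Rational(1444, 2855) ≈ 0.50578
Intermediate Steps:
Function('m')(h, L) = Mul(-1, Pow(h, 2))
Mul(Add(Add(1866, Mul(-1, 253)), Function('m')(-13, -35)), Pow(Add(-379, 3234), -1)) = Mul(Add(Add(1866, Mul(-1, 253)), Mul(-1, Pow(-13, 2))), Pow(Add(-379, 3234), -1)) = Mul(Add(Add(1866, -253), Mul(-1, 169)), Pow(2855, -1)) = Mul(Add(1613, -169), Rational(1, 2855)) = Mul(1444, Rational(1, 2855)) = Rational(1444, 2855)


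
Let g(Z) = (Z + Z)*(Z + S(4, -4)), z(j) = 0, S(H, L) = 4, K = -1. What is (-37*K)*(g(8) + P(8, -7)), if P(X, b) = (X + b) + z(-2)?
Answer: 7141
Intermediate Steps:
g(Z) = 2*Z*(4 + Z) (g(Z) = (Z + Z)*(Z + 4) = (2*Z)*(4 + Z) = 2*Z*(4 + Z))
P(X, b) = X + b (P(X, b) = (X + b) + 0 = X + b)
(-37*K)*(g(8) + P(8, -7)) = (-37*(-1))*(2*8*(4 + 8) + (8 - 7)) = 37*(2*8*12 + 1) = 37*(192 + 1) = 37*193 = 7141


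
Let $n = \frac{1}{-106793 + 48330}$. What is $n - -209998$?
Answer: $\frac{12277113073}{58463} \approx 2.1 \cdot 10^{5}$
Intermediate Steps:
$n = - \frac{1}{58463}$ ($n = \frac{1}{-58463} = - \frac{1}{58463} \approx -1.7105 \cdot 10^{-5}$)
$n - -209998 = - \frac{1}{58463} - -209998 = - \frac{1}{58463} + 209998 = \frac{12277113073}{58463}$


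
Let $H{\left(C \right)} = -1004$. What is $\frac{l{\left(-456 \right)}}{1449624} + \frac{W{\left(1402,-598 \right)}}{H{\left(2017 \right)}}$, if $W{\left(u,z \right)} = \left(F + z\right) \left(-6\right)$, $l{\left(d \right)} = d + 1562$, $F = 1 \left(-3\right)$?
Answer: $- \frac{653279215}{181927812} \approx -3.5909$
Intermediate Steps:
$F = -3$
$l{\left(d \right)} = 1562 + d$
$W{\left(u,z \right)} = 18 - 6 z$ ($W{\left(u,z \right)} = \left(-3 + z\right) \left(-6\right) = 18 - 6 z$)
$\frac{l{\left(-456 \right)}}{1449624} + \frac{W{\left(1402,-598 \right)}}{H{\left(2017 \right)}} = \frac{1562 - 456}{1449624} + \frac{18 - -3588}{-1004} = 1106 \cdot \frac{1}{1449624} + \left(18 + 3588\right) \left(- \frac{1}{1004}\right) = \frac{553}{724812} + 3606 \left(- \frac{1}{1004}\right) = \frac{553}{724812} - \frac{1803}{502} = - \frac{653279215}{181927812}$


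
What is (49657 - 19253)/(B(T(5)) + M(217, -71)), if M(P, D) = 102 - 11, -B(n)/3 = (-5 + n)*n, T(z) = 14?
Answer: -30404/287 ≈ -105.94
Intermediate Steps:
B(n) = -3*n*(-5 + n) (B(n) = -3*(-5 + n)*n = -3*n*(-5 + n))
M(P, D) = 91
(49657 - 19253)/(B(T(5)) + M(217, -71)) = (49657 - 19253)/(3*14*(5 - 1*14) + 91) = 30404/(3*14*(5 - 14) + 91) = 30404/(3*14*(-9) + 91) = 30404/(-378 + 91) = 30404/(-287) = 30404*(-1/287) = -30404/287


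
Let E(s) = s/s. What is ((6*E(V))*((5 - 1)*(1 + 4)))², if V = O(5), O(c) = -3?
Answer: 14400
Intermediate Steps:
V = -3
E(s) = 1
((6*E(V))*((5 - 1)*(1 + 4)))² = ((6*1)*((5 - 1)*(1 + 4)))² = (6*(4*5))² = (6*20)² = 120² = 14400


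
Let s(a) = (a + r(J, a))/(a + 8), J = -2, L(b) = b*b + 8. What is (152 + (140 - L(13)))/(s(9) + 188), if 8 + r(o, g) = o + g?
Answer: 1955/3204 ≈ 0.61018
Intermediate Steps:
L(b) = 8 + b² (L(b) = b² + 8 = 8 + b²)
r(o, g) = -8 + g + o (r(o, g) = -8 + (o + g) = -8 + (g + o) = -8 + g + o)
s(a) = (-10 + 2*a)/(8 + a) (s(a) = (a + (-8 + a - 2))/(a + 8) = (a + (-10 + a))/(8 + a) = (-10 + 2*a)/(8 + a))
(152 + (140 - L(13)))/(s(9) + 188) = (152 + (140 - (8 + 13²)))/(2*(-5 + 9)/(8 + 9) + 188) = (152 + (140 - (8 + 169)))/(2*4/17 + 188) = (152 + (140 - 1*177))/(2*(1/17)*4 + 188) = (152 + (140 - 177))/(8/17 + 188) = (152 - 37)/(3204/17) = 115*(17/3204) = 1955/3204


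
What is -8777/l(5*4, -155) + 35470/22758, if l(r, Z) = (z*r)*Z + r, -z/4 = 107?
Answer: 23431279217/15097884780 ≈ 1.5520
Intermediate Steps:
z = -428 (z = -4*107 = -428)
l(r, Z) = r - 428*Z*r (l(r, Z) = (-428*r)*Z + r = -428*Z*r + r = r - 428*Z*r)
-8777/l(5*4, -155) + 35470/22758 = -8777*1/(20*(1 - 428*(-155))) + 35470/22758 = -8777*1/(20*(1 + 66340)) + 35470*(1/22758) = -8777/(20*66341) + 17735/11379 = -8777/1326820 + 17735/11379 = 23431279217/15097884780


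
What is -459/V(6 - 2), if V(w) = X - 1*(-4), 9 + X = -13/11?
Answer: 297/4 ≈ 74.250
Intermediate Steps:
X = -112/11 (X = -9 - 13/11 = -112/11 ≈ -10.182)
V(w) = -68/11 (V(w) = -112/11 - 1*(-4) = -112/11 + 4 = -68/11)
-459/V(6 - 2) = -459/(-68/11) = -459*(-11/68) = 297/4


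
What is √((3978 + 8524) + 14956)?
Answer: √27458 ≈ 165.70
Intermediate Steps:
√((3978 + 8524) + 14956) = √(12502 + 14956) = √27458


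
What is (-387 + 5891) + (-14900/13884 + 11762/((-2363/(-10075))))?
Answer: 456455819867/8201973 ≈ 55652.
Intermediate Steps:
(-387 + 5891) + (-14900/13884 + 11762/((-2363/(-10075)))) = 5504 + (-14900*1/13884 + 11762/((-2363*(-1/10075)))) = 5504 + (-3725/3471 + 11762/(2363/10075)) = 5504 + (-3725/3471 + 11762*(10075/2363)) = 5504 + (-3725/3471 + 118502150/2363) = 5504 + 411312160475/8201973 = 456455819867/8201973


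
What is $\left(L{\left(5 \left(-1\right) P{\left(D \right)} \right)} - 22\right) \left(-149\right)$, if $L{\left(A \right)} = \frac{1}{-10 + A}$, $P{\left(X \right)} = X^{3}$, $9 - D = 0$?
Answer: $\frac{11981239}{3655} \approx 3278.0$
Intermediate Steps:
$D = 9$ ($D = 9 - 0 = 9 + 0 = 9$)
$\left(L{\left(5 \left(-1\right) P{\left(D \right)} \right)} - 22\right) \left(-149\right) = \left(\frac{1}{-10 + 5 \left(-1\right) 9^{3}} - 22\right) \left(-149\right) = \left(\frac{1}{-10 - 3645} - 22\right) \left(-149\right) = \left(\frac{1}{-3655} - 22\right) \left(-149\right) = \left(- \frac{1}{3655} - 22\right) \left(-149\right) = \left(- \frac{80411}{3655}\right) \left(-149\right) = \frac{11981239}{3655}$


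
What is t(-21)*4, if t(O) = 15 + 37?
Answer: 208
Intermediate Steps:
t(O) = 52
t(-21)*4 = 52*4 = 208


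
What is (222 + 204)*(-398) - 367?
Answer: -169915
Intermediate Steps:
(222 + 204)*(-398) - 367 = 426*(-398) - 367 = -169548 - 367 = -169915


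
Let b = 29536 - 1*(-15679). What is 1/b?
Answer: 1/45215 ≈ 2.2117e-5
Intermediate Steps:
b = 45215 (b = 29536 + 15679 = 45215)
1/b = 1/45215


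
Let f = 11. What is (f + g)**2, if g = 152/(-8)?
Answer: 64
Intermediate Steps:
g = -19 (g = 152*(-1/8) = -19)
(f + g)**2 = (11 - 19)**2 = (-8)**2 = 64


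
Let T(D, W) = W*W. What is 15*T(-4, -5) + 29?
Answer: 404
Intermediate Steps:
T(D, W) = W²
15*T(-4, -5) + 29 = 15*(-5)² + 29 = 15*25 + 29 = 375 + 29 = 404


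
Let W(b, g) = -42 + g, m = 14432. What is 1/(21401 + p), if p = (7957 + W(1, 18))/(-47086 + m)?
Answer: 32654/698820321 ≈ 4.6727e-5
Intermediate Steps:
p = -7933/32654 (p = (7957 + (-42 + 18))/(-47086 + 14432) = (7957 - 24)/(-32654) = 7933*(-1/32654) = -7933/32654 ≈ -0.24294)
1/(21401 + p) = 1/(21401 - 7933/32654) = 1/(698820321/32654) = 32654/698820321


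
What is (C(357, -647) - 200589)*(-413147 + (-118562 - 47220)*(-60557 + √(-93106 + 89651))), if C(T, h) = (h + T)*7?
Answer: -2034061226811313 + 33590583058*I*√3455 ≈ -2.0341e+15 + 1.9744e+12*I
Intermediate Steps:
C(T, h) = 7*T + 7*h (C(T, h) = (T + h)*7 = 7*T + 7*h)
(C(357, -647) - 200589)*(-413147 + (-118562 - 47220)*(-60557 + √(-93106 + 89651))) = ((7*357 + 7*(-647)) - 200589)*(-413147 + (-118562 - 47220)*(-60557 + √(-93106 + 89651))) = ((2499 - 4529) - 200589)*(-413147 - 165782*(-60557 + √(-3455))) = (-2030 - 200589)*(-413147 - 165782*(-60557 + I*√3455)) = -202619*(-413147 + (10039260574 - 165782*I*√3455)) = -202619*(10038847427 - 165782*I*√3455) = -2034061226811313 + 33590583058*I*√3455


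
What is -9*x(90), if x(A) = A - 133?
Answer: 387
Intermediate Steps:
x(A) = -133 + A
-9*x(90) = -9*(-133 + 90) = -9*(-43) = 387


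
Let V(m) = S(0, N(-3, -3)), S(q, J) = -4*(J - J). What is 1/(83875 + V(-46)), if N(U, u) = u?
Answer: 1/83875 ≈ 1.1923e-5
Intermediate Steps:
S(q, J) = 0 (S(q, J) = -4*0 = 0)
V(m) = 0
1/(83875 + V(-46)) = 1/(83875 + 0) = 1/83875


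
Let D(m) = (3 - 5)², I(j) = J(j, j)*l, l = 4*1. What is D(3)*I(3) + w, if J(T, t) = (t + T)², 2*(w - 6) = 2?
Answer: 583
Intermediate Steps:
w = 7 (w = 6 + (½)*2 = 6 + 1 = 7)
l = 4
J(T, t) = (T + t)²
I(j) = 16*j² (I(j) = (j + j)²*4 = (2*j)²*4 = (4*j²)*4 = 16*j²)
D(m) = 4 (D(m) = (-2)² = 4)
D(3)*I(3) + w = 4*(16*3²) + 7 = 4*(16*9) + 7 = 4*144 + 7 = 576 + 7 = 583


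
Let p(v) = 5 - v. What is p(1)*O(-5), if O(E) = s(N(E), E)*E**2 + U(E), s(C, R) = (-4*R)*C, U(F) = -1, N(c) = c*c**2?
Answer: -250004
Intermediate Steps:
N(c) = c**3
s(C, R) = -4*C*R
O(E) = -1 - 4*E**6 (O(E) = (-4*E**3*E)*E**2 - 1 = (-4*E**4)*E**2 - 1 = -4*E**6 - 1 = -1 - 4*E**6)
p(1)*O(-5) = (5 - 1*1)*(-1 - 4*(-5)**6) = (5 - 1)*(-1 - 4*15625) = 4*(-1 - 62500) = 4*(-62501) = -250004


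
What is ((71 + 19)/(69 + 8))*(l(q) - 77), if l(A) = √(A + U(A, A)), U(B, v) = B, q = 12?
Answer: -90 + 180*√6/77 ≈ -84.274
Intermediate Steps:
l(A) = √2*√A (l(A) = √(A + A) = √(2*A) = √2*√A)
((71 + 19)/(69 + 8))*(l(q) - 77) = ((71 + 19)/(69 + 8))*(√2*√12 - 77) = (90/77)*(√2*(2*√3) - 77) = (90*(1/77))*(2*√6 - 77) = 90*(-77 + 2*√6)/77 = -90 + 180*√6/77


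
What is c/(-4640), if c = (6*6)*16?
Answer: -18/145 ≈ -0.12414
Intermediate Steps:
c = 576 (c = 36*16 = 576)
c/(-4640) = 576/(-4640) = 576*(-1/4640) = -18/145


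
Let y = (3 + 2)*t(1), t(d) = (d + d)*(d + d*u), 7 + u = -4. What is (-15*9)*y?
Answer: 13500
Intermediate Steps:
u = -11 (u = -7 - 4 = -11)
t(d) = -20*d**2 (t(d) = (d + d)*(d + d*(-11)) = (2*d)*(d - 11*d) = (2*d)*(-10*d) = -20*d**2)
y = -100 (y = (3 + 2)*(-20*1**2) = 5*(-20*1) = 5*(-20) = -100)
(-15*9)*y = -15*9*(-100) = -135*(-100) = 13500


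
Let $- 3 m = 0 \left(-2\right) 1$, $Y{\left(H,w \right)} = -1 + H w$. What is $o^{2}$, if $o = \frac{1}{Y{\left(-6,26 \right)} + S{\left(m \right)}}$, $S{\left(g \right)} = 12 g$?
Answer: $\frac{1}{24649} \approx 4.057 \cdot 10^{-5}$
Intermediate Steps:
$m = 0$ ($m = - \frac{0 \left(-2\right) 1}{3} = - \frac{0 \cdot 1}{3} = \left(- \frac{1}{3}\right) 0 = 0$)
$o = - \frac{1}{157}$ ($o = \frac{1}{\left(-1 - 156\right) + 12 \cdot 0} = \frac{1}{\left(-1 - 156\right) + 0} = \frac{1}{-157 + 0} = \frac{1}{-157} = - \frac{1}{157} \approx -0.0063694$)
$o^{2} = \left(- \frac{1}{157}\right)^{2} = \frac{1}{24649}$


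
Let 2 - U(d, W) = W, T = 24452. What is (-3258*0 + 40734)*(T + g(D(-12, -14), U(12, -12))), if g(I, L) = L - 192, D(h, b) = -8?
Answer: 988777116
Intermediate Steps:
U(d, W) = 2 - W
g(I, L) = -192 + L
(-3258*0 + 40734)*(T + g(D(-12, -14), U(12, -12))) = (-3258*0 + 40734)*(24452 + (-192 + (2 - 1*(-12)))) = (0 + 40734)*(24452 + (-192 + (2 + 12))) = 40734*(24452 + (-192 + 14)) = 40734*(24452 - 178) = 40734*24274 = 988777116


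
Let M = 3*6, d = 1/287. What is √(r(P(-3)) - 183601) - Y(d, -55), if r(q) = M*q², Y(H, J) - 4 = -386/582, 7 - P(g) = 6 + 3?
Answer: -971/291 + I*√183529 ≈ -3.3368 + 428.4*I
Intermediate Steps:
P(g) = -2 (P(g) = 7 - (6 + 3) = 7 - 1*9 = 7 - 9 = -2)
d = 1/287 ≈ 0.0034843
Y(H, J) = 971/291 (Y(H, J) = 4 - 386/582 = 4 - 386*1/582 = 4 - 193/291 = 971/291)
M = 18
r(q) = 18*q²
√(r(P(-3)) - 183601) - Y(d, -55) = √(18*(-2)² - 183601) - 1*971/291 = √(18*4 - 183601) - 971/291 = √(72 - 183601) - 971/291 = √(-183529) - 971/291 = I*√183529 - 971/291 = -971/291 + I*√183529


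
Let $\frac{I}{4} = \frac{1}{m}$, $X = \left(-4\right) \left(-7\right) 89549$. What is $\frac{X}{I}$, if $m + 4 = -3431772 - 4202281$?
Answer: $-4785355192051$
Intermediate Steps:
$m = -7634057$ ($m = -4 - 7634053 = -7634057$)
$X = 2507372$ ($X = 28 \cdot 89549 = 2507372$)
$I = - \frac{4}{7634057}$ ($I = \frac{4}{-7634057} = 4 \left(- \frac{1}{7634057}\right) = - \frac{4}{7634057} \approx -5.2397 \cdot 10^{-7}$)
$\frac{X}{I} = \frac{2507372}{- \frac{4}{7634057}} = 2507372 \left(- \frac{7634057}{4}\right) = -4785355192051$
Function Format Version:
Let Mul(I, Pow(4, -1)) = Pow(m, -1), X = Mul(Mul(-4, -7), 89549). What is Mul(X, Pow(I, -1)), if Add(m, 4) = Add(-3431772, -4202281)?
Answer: -4785355192051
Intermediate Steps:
m = -7634057 (m = Add(-4, Add(-3431772, -4202281)) = Add(-4, -7634053) = -7634057)
X = 2507372 (X = Mul(28, 89549) = 2507372)
I = Rational(-4, 7634057) (I = Mul(4, Pow(-7634057, -1)) = Mul(4, Rational(-1, 7634057)) = Rational(-4, 7634057) ≈ -5.2397e-7)
Mul(X, Pow(I, -1)) = Mul(2507372, Pow(Rational(-4, 7634057), -1)) = Mul(2507372, Rational(-7634057, 4)) = -4785355192051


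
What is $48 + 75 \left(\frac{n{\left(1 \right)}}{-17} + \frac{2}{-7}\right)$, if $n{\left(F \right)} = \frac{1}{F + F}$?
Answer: $\frac{5799}{238} \approx 24.366$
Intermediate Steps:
$n{\left(F \right)} = \frac{1}{2 F}$
$48 + 75 \left(\frac{n{\left(1 \right)}}{-17} + \frac{2}{-7}\right) = 48 + 75 \left(\frac{\frac{1}{2} \cdot 1^{-1}}{-17} + \frac{2}{-7}\right) = 48 + 75 \left(\frac{1}{2} \cdot 1 \left(- \frac{1}{17}\right) + 2 \left(- \frac{1}{7}\right)\right) = 48 + 75 \left(\frac{1}{2} \left(- \frac{1}{17}\right) - \frac{2}{7}\right) = 48 + 75 \left(- \frac{1}{34} - \frac{2}{7}\right) = 48 + 75 \left(- \frac{75}{238}\right) = 48 - \frac{5625}{238} = \frac{5799}{238}$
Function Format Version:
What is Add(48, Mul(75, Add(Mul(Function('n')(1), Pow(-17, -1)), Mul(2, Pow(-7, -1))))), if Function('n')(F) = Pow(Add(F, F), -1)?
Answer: Rational(5799, 238) ≈ 24.366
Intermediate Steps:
Function('n')(F) = Mul(Rational(1, 2), Pow(F, -1)) (Function('n')(F) = Pow(Mul(2, F), -1) = Mul(Rational(1, 2), Pow(F, -1)))
Add(48, Mul(75, Add(Mul(Function('n')(1), Pow(-17, -1)), Mul(2, Pow(-7, -1))))) = Add(48, Mul(75, Add(Mul(Mul(Rational(1, 2), Pow(1, -1)), Pow(-17, -1)), Mul(2, Pow(-7, -1))))) = Add(48, Mul(75, Add(Mul(Mul(Rational(1, 2), 1), Rational(-1, 17)), Mul(2, Rational(-1, 7))))) = Add(48, Mul(75, Add(Mul(Rational(1, 2), Rational(-1, 17)), Rational(-2, 7)))) = Add(48, Mul(75, Add(Rational(-1, 34), Rational(-2, 7)))) = Add(48, Mul(75, Rational(-75, 238))) = Add(48, Rational(-5625, 238)) = Rational(5799, 238)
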